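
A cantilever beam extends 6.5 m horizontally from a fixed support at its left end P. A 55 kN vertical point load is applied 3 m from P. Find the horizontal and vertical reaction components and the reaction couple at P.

ΣF_x = 0: P_x = 0.
ΣF_y = 0: P_y − 55 = 0 → P_y = 55.00 kN.
ΣM about P: M_P − 55·3 = 0 → M_P = 165.0 kN·m.

P_x = 0, P_y = 55.00 kN, M_P = 165.0 kN·m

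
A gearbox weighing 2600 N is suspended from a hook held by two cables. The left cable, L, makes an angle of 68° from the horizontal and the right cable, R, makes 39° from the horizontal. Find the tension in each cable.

ΣF_x = 0: −T_L·cos68° + T_R·cos39° = 0 → T_R = 0.482029·T_L.
ΣF_y = 0: T_L·sin68° + T_R·sin39° = 2600.
Substitute: T_L·(0.927184 + 0.482029·0.62932) = 2600 → T_L = 2112.9 ≈ 2113 N.
Then T_R = 0.482029 × 2112.9 = 1018 N.

T_L = 2113 N, T_R = 1018 N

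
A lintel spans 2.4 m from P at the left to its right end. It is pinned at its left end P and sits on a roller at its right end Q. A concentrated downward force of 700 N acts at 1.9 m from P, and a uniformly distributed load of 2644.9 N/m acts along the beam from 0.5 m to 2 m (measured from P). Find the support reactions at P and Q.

Resultant of the distributed load: 2644.9 × 1.5 = 3967.35 N at 1.25 m from P.
Moments about P: Q_y·2.4 − 700·1.9 − (2644.9·1.5)·1.25 = 0 → Q_y = 6289.1875/2.4 = 2620.49 ≈ 2620 N.
ΣF_y = 0: P_y + 2620.49 − 700 − 2644.9·1.5 = 0 → P_y = 2047 N.
ΣF_x = 0: no horizontal applied forces, so P_x = 0.

P_x = 0, P_y = 2047 N, Q_y = 2620 N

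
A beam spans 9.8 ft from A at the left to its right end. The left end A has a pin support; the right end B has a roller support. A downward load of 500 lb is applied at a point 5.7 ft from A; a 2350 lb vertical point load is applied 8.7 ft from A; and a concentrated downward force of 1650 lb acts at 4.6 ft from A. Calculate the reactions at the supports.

Moments about A: B_y·9.8 − 500·5.7 − 2350·8.7 − 1650·4.6 = 0 → B_y = 30885/9.8 = 3151.53 ≈ 3152 lb.
ΣF_y = 0: A_y + 3151.53 − 500 − 2350 − 1650 = 0 → A_y = 1348 lb.
ΣF_x = 0: no horizontal applied forces, so A_x = 0.

A_x = 0, A_y = 1348 lb, B_y = 3152 lb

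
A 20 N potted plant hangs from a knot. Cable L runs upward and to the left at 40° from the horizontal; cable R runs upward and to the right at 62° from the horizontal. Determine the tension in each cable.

T_L = 9.599 N, T_R = 15.66 N

ΣF_x = 0: −T_L·cos40° + T_R·cos62° = 0 → T_R = 1.63172·T_L.
ΣF_y = 0: T_L·sin40° + T_R·sin62° = 20.
Substitute: T_L·(0.642788 + 1.63172·0.882948) = 20 → T_L = 9.59918 ≈ 9.599 N.
Then T_R = 1.63172 × 9.59918 = 15.66 N.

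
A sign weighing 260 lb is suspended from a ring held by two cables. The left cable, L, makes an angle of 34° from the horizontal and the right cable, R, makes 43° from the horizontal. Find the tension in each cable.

ΣF_x = 0: −T_L·cos34° + T_R·cos43° = 0 → T_R = 1.13357·T_L.
ΣF_y = 0: T_L·sin34° + T_R·sin43° = 260.
Substitute: T_L·(0.559193 + 1.13357·0.681998) = 260 → T_L = 195.153 ≈ 195.2 lb.
Then T_R = 1.13357 × 195.153 = 221.2 lb.

T_L = 195.2 lb, T_R = 221.2 lb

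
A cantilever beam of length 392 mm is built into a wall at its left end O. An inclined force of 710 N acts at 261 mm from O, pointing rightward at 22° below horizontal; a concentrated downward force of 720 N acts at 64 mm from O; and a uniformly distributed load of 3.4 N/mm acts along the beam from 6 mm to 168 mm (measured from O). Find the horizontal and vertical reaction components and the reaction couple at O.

Resultant of the distributed load: 3.4 × 162 = 550.8 N at 87 mm from O.
ΣF_x = 0: O_x + 710·cos22° = 0 → O_x = -658.3 N.
ΣF_y = 0: O_y − 710·sin22° − 720 − 3.4·162 = 0 → O_y = 1537 N.
ΣM about O: M_O − 710·sin22°·261 − 720·64 − (3.4·162)·87 = 0 → M_O = 163400 N·mm.

O_x = -658.3 N, O_y = 1537 N, M_O = 163400 N·mm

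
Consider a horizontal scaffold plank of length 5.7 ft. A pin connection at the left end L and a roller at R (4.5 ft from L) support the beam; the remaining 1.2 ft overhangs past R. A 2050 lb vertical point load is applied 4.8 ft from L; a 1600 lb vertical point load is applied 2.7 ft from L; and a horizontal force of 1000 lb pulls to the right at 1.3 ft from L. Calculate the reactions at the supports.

L_x = -1000 lb, L_y = 503.3 lb, R_y = 3147 lb

Moments about L: R_y·4.5 − 2050·4.8 − 1600·2.7 = 0 → R_y = 14160/4.5 = 3146.67 ≈ 3147 lb.
ΣF_y = 0: L_y + 3146.67 − 2050 − 1600 = 0 → L_y = 503.3 lb.
ΣF_x = 0: L_x + 1000 = 0 → L_x = -1000 lb.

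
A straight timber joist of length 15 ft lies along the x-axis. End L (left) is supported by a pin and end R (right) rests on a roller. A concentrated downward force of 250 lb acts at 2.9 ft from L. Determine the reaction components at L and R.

L_x = 0, L_y = 201.7 lb, R_y = 48.33 lb

Moments about L: R_y·15 − 250·2.9 = 0 → R_y = 725/15 = 48.3333 ≈ 48.33 lb.
ΣF_y = 0: L_y + 48.3333 − 250 = 0 → L_y = 201.7 lb.
ΣF_x = 0: no horizontal applied forces, so L_x = 0.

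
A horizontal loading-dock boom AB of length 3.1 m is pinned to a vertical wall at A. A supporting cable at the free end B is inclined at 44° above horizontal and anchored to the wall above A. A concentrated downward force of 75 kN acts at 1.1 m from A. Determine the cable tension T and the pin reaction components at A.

T = 38.31 kN, A_x = 27.56 kN, A_y = 48.39 kN

ΣM about A: T·sin44°·3.1 − 75·1.1 = 0 → T = 82.5/(3.1·0.694658) = 38.3108 ≈ 38.31 kN.
ΣF_x = 0: A_x − T·cos44° = 0 → A_x = 38.3108 × 0.71934 = 27.56 kN.
ΣF_y = 0: A_y + T·sin44° − 75 = 0 → A_y = 75 − 38.3108 × 0.694658 = 48.39 kN.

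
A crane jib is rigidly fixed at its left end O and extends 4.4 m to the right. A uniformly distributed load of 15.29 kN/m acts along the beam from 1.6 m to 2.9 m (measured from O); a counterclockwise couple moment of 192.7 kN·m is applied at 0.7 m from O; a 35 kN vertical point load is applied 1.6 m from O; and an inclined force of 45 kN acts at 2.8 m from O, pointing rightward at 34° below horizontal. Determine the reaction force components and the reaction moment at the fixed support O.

Resultant of the distributed load: 15.29 × 1.3 = 19.877 kN at 2.25 m from O.
ΣF_x = 0: O_x + 45·cos34° = 0 → O_x = -37.31 kN.
ΣF_y = 0: O_y − 15.29·1.3 − 35 − 45·sin34° = 0 → O_y = 80.04 kN.
ΣM about O: M_O − (15.29·1.3)·2.25 + 192.7 − 35·1.6 − 45·sin34°·2.8 = 0 → M_O = -21.52 kN·m.

O_x = -37.31 kN, O_y = 80.04 kN, M_O = -21.52 kN·m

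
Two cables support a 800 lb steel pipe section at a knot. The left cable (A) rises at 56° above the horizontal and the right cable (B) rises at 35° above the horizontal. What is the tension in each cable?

ΣF_x = 0: −T_A·cos56° + T_B·cos35° = 0 → T_B = 0.682648·T_A.
ΣF_y = 0: T_A·sin56° + T_B·sin35° = 800.
Substitute: T_A·(0.829038 + 0.682648·0.573576) = 800 → T_A = 655.422 ≈ 655.4 lb.
Then T_B = 0.682648 × 655.422 = 447.4 lb.

T_A = 655.4 lb, T_B = 447.4 lb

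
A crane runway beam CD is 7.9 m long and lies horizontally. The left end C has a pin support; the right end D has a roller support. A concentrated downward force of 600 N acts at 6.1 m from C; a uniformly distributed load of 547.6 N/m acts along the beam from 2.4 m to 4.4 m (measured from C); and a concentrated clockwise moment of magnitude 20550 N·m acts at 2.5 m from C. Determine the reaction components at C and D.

C_x = 0, C_y = -1841 N, D_y = 3536 N

Resultant of the distributed load: 547.6 × 2 = 1095.2 N at 3.4 m from C.
ΣM about C: D_y·7.9 − 600·6.1 − (547.6·2)·3.4 − 20550 = 0 → D_y = 27933.68/7.9 = 3535.91 ≈ 3536 N.
ΣF_y = 0: C_y + 3535.91 − 600 − 547.6·2 = 0 → C_y = -1841 N.
ΣF_x = 0: no horizontal applied forces, so C_x = 0.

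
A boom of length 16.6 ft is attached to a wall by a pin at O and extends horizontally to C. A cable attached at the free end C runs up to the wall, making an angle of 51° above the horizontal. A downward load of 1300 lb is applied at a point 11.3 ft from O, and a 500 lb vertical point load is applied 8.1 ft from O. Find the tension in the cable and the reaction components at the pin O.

ΣM about O: T·sin51°·16.6 − 1300·11.3 − 500·8.1 = 0 → T = 18740/(16.6·0.777146) = 1452.64 ≈ 1453 lb.
ΣF_x = 0: O_x − T·cos51° = 0 → O_x = 1452.64 × 0.62932 = 914.2 lb.
ΣF_y = 0: O_y + T·sin51° − 1300 − 500 = 0 → O_y = 1800 − 1452.64 × 0.777146 = 671.1 lb.

T = 1453 lb, O_x = 914.2 lb, O_y = 671.1 lb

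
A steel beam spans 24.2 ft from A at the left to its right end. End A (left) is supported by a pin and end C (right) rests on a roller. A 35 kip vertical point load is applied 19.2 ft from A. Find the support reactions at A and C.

A_x = 0, A_y = 7.231 kip, C_y = 27.77 kip

ΣM about A: C_y·24.2 − 35·19.2 = 0 → C_y = 672/24.2 = 27.7686 ≈ 27.77 kip.
ΣF_y = 0: A_y + 27.7686 − 35 = 0 → A_y = 7.231 kip.
ΣF_x = 0: no horizontal applied forces, so A_x = 0.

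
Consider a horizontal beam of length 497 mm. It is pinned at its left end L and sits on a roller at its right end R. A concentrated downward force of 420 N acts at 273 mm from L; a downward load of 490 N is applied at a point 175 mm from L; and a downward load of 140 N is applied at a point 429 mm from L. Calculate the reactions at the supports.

ΣM about L: R_y·497 − 420·273 − 490·175 − 140·429 = 0 → R_y = 260470/497 = 524.085 ≈ 524.1 N.
ΣF_y = 0: L_y + 524.085 − 420 − 490 − 140 = 0 → L_y = 525.9 N.
ΣF_x = 0: no horizontal applied forces, so L_x = 0.

L_x = 0, L_y = 525.9 N, R_y = 524.1 N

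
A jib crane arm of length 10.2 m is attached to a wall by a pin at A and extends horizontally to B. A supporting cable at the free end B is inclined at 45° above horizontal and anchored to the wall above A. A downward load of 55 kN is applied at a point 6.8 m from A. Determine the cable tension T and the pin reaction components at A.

T = 51.85 kN, A_x = 36.67 kN, A_y = 18.33 kN

ΣM about A: T·sin45°·10.2 − 55·6.8 = 0 → T = 374/(10.2·0.707107) = 51.8545 ≈ 51.85 kN.
ΣF_x = 0: A_x − T·cos45° = 0 → A_x = 51.8545 × 0.707107 = 36.67 kN.
ΣF_y = 0: A_y + T·sin45° − 55 = 0 → A_y = 55 − 51.8545 × 0.707107 = 18.33 kN.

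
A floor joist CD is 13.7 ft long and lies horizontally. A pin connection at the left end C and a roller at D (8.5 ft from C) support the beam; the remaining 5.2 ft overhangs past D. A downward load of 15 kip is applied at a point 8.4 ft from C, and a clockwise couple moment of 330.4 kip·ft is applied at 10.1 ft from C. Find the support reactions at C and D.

ΣM about C: D_y·8.5 − 15·8.4 − 330.4 = 0 → D_y = 456.4/8.5 = 53.6941 ≈ 53.69 kip.
ΣF_y = 0: C_y + 53.6941 − 15 = 0 → C_y = -38.69 kip.
ΣF_x = 0: no horizontal applied forces, so C_x = 0.

C_x = 0, C_y = -38.69 kip, D_y = 53.69 kip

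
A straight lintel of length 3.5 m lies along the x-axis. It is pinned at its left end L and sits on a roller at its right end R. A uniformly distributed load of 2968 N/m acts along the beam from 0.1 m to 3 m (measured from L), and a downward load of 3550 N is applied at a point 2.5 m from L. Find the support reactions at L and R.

Resultant of the distributed load: 2968 × 2.9 = 8607.2 N at 1.55 m from L.
Moments about L: R_y·3.5 − (2968·2.9)·1.55 − 3550·2.5 = 0 → R_y = 22216.16/3.5 = 6347.47 ≈ 6347 N.
ΣF_y = 0: L_y + 6347.47 − 2968·2.9 − 3550 = 0 → L_y = 5810 N.
ΣF_x = 0: no horizontal applied forces, so L_x = 0.

L_x = 0, L_y = 5810 N, R_y = 6347 N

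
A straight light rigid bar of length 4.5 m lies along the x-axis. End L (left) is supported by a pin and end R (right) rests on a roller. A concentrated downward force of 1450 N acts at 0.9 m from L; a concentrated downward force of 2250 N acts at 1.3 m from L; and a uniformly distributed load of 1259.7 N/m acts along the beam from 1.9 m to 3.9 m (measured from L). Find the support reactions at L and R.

L_x = 0, L_y = 3656 N, R_y = 2564 N

Resultant of the distributed load: 1259.7 × 2 = 2519.4 N at 2.9 m from L.
ΣM about L: R_y·4.5 − 1450·0.9 − 2250·1.3 − (1259.7·2)·2.9 = 0 → R_y = 11536.26/4.5 = 2563.61 ≈ 2564 N.
ΣF_y = 0: L_y + 2563.61 − 1450 − 2250 − 1259.7·2 = 0 → L_y = 3656 N.
ΣF_x = 0: no horizontal applied forces, so L_x = 0.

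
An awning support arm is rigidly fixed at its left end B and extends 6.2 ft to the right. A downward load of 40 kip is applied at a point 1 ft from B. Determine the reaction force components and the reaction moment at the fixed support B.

B_x = 0, B_y = 40.00 kip, M_B = 40.00 kip·ft

ΣF_x = 0: B_x = 0.
ΣF_y = 0: B_y − 40 = 0 → B_y = 40.00 kip.
ΣM about B: M_B − 40·1 = 0 → M_B = 40.00 kip·ft.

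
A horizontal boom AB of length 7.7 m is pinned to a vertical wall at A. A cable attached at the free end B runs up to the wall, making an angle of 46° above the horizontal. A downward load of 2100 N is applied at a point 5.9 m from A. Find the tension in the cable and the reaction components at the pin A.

ΣM about A: T·sin46°·7.7 − 2100·5.9 = 0 → T = 12390/(7.7·0.71934) = 2236.9 ≈ 2237 N.
ΣF_x = 0: A_x − T·cos46° = 0 → A_x = 2236.9 × 0.694658 = 1554 N.
ΣF_y = 0: A_y + T·sin46° − 2100 = 0 → A_y = 2100 − 2236.9 × 0.71934 = 490.9 N.

T = 2237 N, A_x = 1554 N, A_y = 490.9 N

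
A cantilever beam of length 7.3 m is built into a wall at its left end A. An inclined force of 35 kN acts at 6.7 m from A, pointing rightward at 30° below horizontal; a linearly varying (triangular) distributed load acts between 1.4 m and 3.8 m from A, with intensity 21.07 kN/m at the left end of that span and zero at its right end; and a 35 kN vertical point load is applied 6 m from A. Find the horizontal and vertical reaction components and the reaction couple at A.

A_x = -30.31 kN, A_y = 77.78 kN, M_A = 382.9 kN·m

Resultant of the triangular load: ½ × 21.07 × 2.4 = 25.284 kN, acting at 2.2 m from A (one-third of the span from the peak).
ΣF_x = 0: A_x + 35·cos30° = 0 → A_x = -30.31 kN.
ΣF_y = 0: A_y − 35·sin30° − ½·21.07·2.4 − 35 = 0 → A_y = 77.78 kN.
ΣM about A: M_A − 35·sin30°·6.7 − (½·21.07·2.4)·2.2 − 35·6 = 0 → M_A = 382.9 kN·m.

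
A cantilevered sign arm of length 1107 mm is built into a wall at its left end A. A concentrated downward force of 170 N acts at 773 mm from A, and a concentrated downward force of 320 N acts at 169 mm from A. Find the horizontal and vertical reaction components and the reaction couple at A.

A_x = 0, A_y = 490.0 N, M_A = 185500 N·mm

ΣF_x = 0: A_x = 0.
ΣF_y = 0: A_y − 170 − 320 = 0 → A_y = 490.0 N.
ΣM about A: M_A − 170·773 − 320·169 = 0 → M_A = 185500 N·mm.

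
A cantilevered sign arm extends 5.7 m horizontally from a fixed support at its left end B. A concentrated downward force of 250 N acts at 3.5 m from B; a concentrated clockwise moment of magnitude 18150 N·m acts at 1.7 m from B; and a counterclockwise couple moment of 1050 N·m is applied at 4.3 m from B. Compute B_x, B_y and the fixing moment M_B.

ΣF_x = 0: B_x = 0.
ΣF_y = 0: B_y − 250 = 0 → B_y = 250.0 N.
ΣM about B: M_B − 250·3.5 − 18150 + 1050 = 0 → M_B = 17980 N·m.

B_x = 0, B_y = 250.0 N, M_B = 17980 N·m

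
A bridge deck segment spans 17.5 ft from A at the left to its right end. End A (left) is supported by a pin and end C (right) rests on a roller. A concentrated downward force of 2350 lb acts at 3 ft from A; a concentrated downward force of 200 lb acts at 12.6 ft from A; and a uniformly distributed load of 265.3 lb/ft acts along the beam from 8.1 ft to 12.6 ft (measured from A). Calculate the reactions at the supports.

A_x = 0, A_y = 2491 lb, C_y = 1253 lb

Resultant of the distributed load: 265.3 × 4.5 = 1193.85 lb at 10.35 ft from A.
ΣM about A: C_y·17.5 − 2350·3 − 200·12.6 − (265.3·4.5)·10.35 = 0 → C_y = 21926.3475/17.5 = 1252.93 ≈ 1253 lb.
ΣF_y = 0: A_y + 1252.93 − 2350 − 200 − 265.3·4.5 = 0 → A_y = 2491 lb.
ΣF_x = 0: no horizontal applied forces, so A_x = 0.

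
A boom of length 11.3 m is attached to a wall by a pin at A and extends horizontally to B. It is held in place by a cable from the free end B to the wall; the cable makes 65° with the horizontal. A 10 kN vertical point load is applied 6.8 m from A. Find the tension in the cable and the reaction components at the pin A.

T = 6.640 kN, A_x = 2.806 kN, A_y = 3.982 kN

ΣM about A: T·sin65°·11.3 − 10·6.8 = 0 → T = 68/(11.3·0.906308) = 6.63979 ≈ 6.640 kN.
ΣF_x = 0: A_x − T·cos65° = 0 → A_x = 6.63979 × 0.422618 = 2.806 kN.
ΣF_y = 0: A_y + T·sin65° − 10 = 0 → A_y = 10 − 6.63979 × 0.906308 = 3.982 kN.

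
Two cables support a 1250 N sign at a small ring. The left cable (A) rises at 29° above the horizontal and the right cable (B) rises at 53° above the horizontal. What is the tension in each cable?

ΣF_x = 0: −T_A·cos29° + T_B·cos53° = 0 → T_B = 1.4533·T_A.
ΣF_y = 0: T_A·sin29° + T_B·sin53° = 1250.
Substitute: T_A·(0.48481 + 1.4533·0.798636) = 1250 → T_A = 759.662 ≈ 759.7 N.
Then T_B = 1.4533 × 759.662 = 1104 N.

T_A = 759.7 N, T_B = 1104 N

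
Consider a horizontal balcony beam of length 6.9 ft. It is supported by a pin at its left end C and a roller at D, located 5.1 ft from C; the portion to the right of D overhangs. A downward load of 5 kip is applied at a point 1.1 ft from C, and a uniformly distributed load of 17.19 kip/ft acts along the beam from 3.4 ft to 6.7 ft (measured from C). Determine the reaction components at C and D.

Resultant of the distributed load: 17.19 × 3.3 = 56.727 kip at 5.05 ft from C.
ΣM about C: D_y·5.1 − 5·1.1 − (17.19·3.3)·5.05 = 0 → D_y = 291.97135/5.1 = 57.2493 ≈ 57.25 kip.
ΣF_y = 0: C_y + 57.2493 − 5 − 17.19·3.3 = 0 → C_y = 4.478 kip.
ΣF_x = 0: no horizontal applied forces, so C_x = 0.

C_x = 0, C_y = 4.478 kip, D_y = 57.25 kip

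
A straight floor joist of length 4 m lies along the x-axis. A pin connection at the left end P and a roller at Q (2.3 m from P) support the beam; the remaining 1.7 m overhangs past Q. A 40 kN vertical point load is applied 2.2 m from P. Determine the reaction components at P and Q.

P_x = 0, P_y = 1.739 kN, Q_y = 38.26 kN

ΣM about P: Q_y·2.3 − 40·2.2 = 0 → Q_y = 88/2.3 = 38.2609 ≈ 38.26 kN.
ΣF_y = 0: P_y + 38.2609 − 40 = 0 → P_y = 1.739 kN.
ΣF_x = 0: no horizontal applied forces, so P_x = 0.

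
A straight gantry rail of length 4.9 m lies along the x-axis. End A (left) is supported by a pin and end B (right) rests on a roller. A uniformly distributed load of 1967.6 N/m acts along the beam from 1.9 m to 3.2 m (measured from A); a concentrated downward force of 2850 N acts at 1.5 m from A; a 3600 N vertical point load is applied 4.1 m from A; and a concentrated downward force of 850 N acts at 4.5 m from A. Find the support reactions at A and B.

A_x = 0, A_y = 3861 N, B_y = 5996 N

Resultant of the distributed load: 1967.6 × 1.3 = 2557.88 N at 2.55 m from A.
Taking moments about A: B_y·4.9 − (1967.6·1.3)·2.55 − 2850·1.5 − 3600·4.1 − 850·4.5 = 0 → B_y = 29382.594/4.9 = 5996.45 ≈ 5996 N.
ΣF_y = 0: A_y + 5996.45 − 1967.6·1.3 − 2850 − 3600 − 850 = 0 → A_y = 3861 N.
ΣF_x = 0: no horizontal applied forces, so A_x = 0.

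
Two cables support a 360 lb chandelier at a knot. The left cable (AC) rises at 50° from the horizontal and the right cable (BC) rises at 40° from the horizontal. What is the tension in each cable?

T_AC = 275.8 lb, T_BC = 231.4 lb

ΣF_x = 0: −T_AC·cos50° + T_BC·cos40° = 0 → T_BC = 0.8391·T_AC.
ΣF_y = 0: T_AC·sin50° + T_BC·sin40° = 360.
Substitute: T_AC·(0.766044 + 0.8391·0.642788) = 360 → T_AC = 275.776 ≈ 275.8 lb.
Then T_BC = 0.8391 × 275.776 = 231.4 lb.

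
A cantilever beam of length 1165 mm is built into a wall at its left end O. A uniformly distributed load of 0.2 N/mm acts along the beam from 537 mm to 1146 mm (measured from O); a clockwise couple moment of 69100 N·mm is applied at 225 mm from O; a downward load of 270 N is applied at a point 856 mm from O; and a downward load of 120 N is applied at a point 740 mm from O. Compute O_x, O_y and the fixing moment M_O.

Resultant of the distributed load: 0.2 × 609 = 121.8 N at 841.5 mm from O.
ΣF_x = 0: O_x = 0.
ΣF_y = 0: O_y − 0.2·609 − 270 − 120 = 0 → O_y = 511.8 N.
ΣM about O: M_O − (0.2·609)·841.5 − 69100 − 270·856 − 120·740 = 0 → M_O = 491500 N·mm.

O_x = 0, O_y = 511.8 N, M_O = 491500 N·mm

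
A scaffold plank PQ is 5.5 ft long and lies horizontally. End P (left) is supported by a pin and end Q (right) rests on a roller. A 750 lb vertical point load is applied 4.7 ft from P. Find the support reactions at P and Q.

Moments about P: Q_y·5.5 − 750·4.7 = 0 → Q_y = 3525/5.5 = 640.909 ≈ 640.9 lb.
ΣF_y = 0: P_y + 640.909 − 750 = 0 → P_y = 109.1 lb.
ΣF_x = 0: no horizontal applied forces, so P_x = 0.

P_x = 0, P_y = 109.1 lb, Q_y = 640.9 lb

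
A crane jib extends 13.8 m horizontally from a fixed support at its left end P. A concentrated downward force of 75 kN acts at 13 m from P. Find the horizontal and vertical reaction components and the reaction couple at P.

ΣF_x = 0: P_x = 0.
ΣF_y = 0: P_y − 75 = 0 → P_y = 75.00 kN.
ΣM about P: M_P − 75·13 = 0 → M_P = 975.0 kN·m.

P_x = 0, P_y = 75.00 kN, M_P = 975.0 kN·m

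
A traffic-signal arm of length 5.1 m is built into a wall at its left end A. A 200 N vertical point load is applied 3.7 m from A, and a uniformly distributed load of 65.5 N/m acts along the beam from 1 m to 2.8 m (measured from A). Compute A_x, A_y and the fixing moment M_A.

Resultant of the distributed load: 65.5 × 1.8 = 117.9 N at 1.9 m from A.
ΣF_x = 0: A_x = 0.
ΣF_y = 0: A_y − 200 − 65.5·1.8 = 0 → A_y = 317.9 N.
ΣM about A: M_A − 200·3.7 − (65.5·1.8)·1.9 = 0 → M_A = 964.0 N·m.

A_x = 0, A_y = 317.9 N, M_A = 964.0 N·m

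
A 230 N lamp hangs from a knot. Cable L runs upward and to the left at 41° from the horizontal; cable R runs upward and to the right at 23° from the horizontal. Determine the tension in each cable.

T_L = 235.6 N, T_R = 193.1 N

ΣF_x = 0: −T_L·cos41° + T_R·cos23° = 0 → T_R = 0.819887·T_L.
ΣF_y = 0: T_L·sin41° + T_R·sin23° = 230.
Substitute: T_L·(0.656059 + 0.819887·0.390731) = 230 → T_L = 235.556 ≈ 235.6 N.
Then T_R = 0.819887 × 235.556 = 193.1 N.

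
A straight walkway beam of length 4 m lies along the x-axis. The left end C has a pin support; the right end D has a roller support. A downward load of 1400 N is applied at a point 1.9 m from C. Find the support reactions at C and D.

C_x = 0, C_y = 735.0 N, D_y = 665.0 N

Taking moments about C: D_y·4 − 1400·1.9 = 0 → D_y = 2660/4 = 665.0 N.
ΣF_y = 0: C_y + 665 − 1400 = 0 → C_y = 735.0 N.
ΣF_x = 0: no horizontal applied forces, so C_x = 0.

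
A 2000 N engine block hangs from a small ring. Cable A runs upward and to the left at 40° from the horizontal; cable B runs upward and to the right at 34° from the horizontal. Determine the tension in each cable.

T_A = 1725 N, T_B = 1594 N

ΣF_x = 0: −T_A·cos40° + T_B·cos34° = 0 → T_B = 0.924017·T_A.
ΣF_y = 0: T_A·sin40° + T_B·sin34° = 2000.
Substitute: T_A·(0.642788 + 0.924017·0.559193) = 2000 → T_A = 1724.89 ≈ 1725 N.
Then T_B = 0.924017 × 1724.89 = 1594 N.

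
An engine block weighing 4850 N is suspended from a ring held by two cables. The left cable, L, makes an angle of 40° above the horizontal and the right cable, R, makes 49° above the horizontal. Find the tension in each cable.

T_L = 3182 N, T_R = 3716 N

ΣF_x = 0: −T_L·cos40° + T_R·cos49° = 0 → T_R = 1.16765·T_L.
ΣF_y = 0: T_L·sin40° + T_R·sin49° = 4850.
Substitute: T_L·(0.642788 + 1.16765·0.75471) = 4850 → T_L = 3182.36 ≈ 3182 N.
Then T_R = 1.16765 × 3182.36 = 3716 N.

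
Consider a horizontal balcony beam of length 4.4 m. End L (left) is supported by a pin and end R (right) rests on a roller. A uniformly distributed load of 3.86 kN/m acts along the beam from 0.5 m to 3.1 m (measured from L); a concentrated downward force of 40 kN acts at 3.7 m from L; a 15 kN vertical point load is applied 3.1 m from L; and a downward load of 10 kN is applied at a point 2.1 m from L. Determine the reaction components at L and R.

L_x = 0, L_y = 21.95 kN, R_y = 53.08 kN

Resultant of the distributed load: 3.86 × 2.6 = 10.036 kN at 1.8 m from L.
Moments about L: R_y·4.4 − (3.86·2.6)·1.8 − 40·3.7 − 15·3.1 − 10·2.1 = 0 → R_y = 233.5648/4.4 = 53.0829 ≈ 53.08 kN.
ΣF_y = 0: L_y + 53.0829 − 3.86·2.6 − 40 − 15 − 10 = 0 → L_y = 21.95 kN.
ΣF_x = 0: no horizontal applied forces, so L_x = 0.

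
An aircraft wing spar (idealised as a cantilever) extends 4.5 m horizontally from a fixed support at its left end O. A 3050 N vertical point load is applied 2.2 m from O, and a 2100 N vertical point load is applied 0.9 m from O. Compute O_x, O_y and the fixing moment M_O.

O_x = 0, O_y = 5150 N, M_O = 8600 N·m

ΣF_x = 0: O_x = 0.
ΣF_y = 0: O_y − 3050 − 2100 = 0 → O_y = 5150 N.
ΣM about O: M_O − 3050·2.2 − 2100·0.9 = 0 → M_O = 8600 N·m.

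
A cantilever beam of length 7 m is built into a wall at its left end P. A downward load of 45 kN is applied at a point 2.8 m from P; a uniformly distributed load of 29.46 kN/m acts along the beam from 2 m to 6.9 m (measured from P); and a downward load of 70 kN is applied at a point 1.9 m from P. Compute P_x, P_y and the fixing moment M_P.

P_x = 0, P_y = 259.4 kN, M_P = 901.4 kN·m

Resultant of the distributed load: 29.46 × 4.9 = 144.354 kN at 4.45 m from P.
ΣF_x = 0: P_x = 0.
ΣF_y = 0: P_y − 45 − 29.46·4.9 − 70 = 0 → P_y = 259.4 kN.
ΣM about P: M_P − 45·2.8 − (29.46·4.9)·4.45 − 70·1.9 = 0 → M_P = 901.4 kN·m.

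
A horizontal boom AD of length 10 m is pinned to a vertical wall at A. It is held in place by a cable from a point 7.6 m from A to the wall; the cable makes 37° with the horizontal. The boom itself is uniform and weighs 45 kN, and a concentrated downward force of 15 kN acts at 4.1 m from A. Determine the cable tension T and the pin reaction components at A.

T = 62.64 kN, A_x = 50.03 kN, A_y = 22.30 kN

ΣM about A: T·sin37°·7.6 − 45·5 − 15·4.1 = 0 → T = 286.5/(7.6·0.601815) = 62.6395 ≈ 62.64 kN.
ΣF_x = 0: A_x − T·cos37° = 0 → A_x = 62.6395 × 0.798636 = 50.03 kN.
ΣF_y = 0: A_y + T·sin37° − 45 − 15 = 0 → A_y = 60 − 62.6395 × 0.601815 = 22.30 kN.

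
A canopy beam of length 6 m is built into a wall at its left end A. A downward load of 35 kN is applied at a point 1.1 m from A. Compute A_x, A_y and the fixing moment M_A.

A_x = 0, A_y = 35.00 kN, M_A = 38.50 kN·m

ΣF_x = 0: A_x = 0.
ΣF_y = 0: A_y − 35 = 0 → A_y = 35.00 kN.
ΣM about A: M_A − 35·1.1 = 0 → M_A = 38.50 kN·m.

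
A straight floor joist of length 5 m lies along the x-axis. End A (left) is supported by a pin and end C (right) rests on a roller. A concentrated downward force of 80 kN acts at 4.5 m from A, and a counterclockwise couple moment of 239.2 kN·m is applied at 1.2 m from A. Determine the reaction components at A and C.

ΣM about A: C_y·5 − 80·4.5 + 239.2 = 0 → C_y = 120.8/5 = 24.16 kN.
ΣF_y = 0: A_y + 24.16 − 80 = 0 → A_y = 55.84 kN.
ΣF_x = 0: no horizontal applied forces, so A_x = 0.

A_x = 0, A_y = 55.84 kN, C_y = 24.16 kN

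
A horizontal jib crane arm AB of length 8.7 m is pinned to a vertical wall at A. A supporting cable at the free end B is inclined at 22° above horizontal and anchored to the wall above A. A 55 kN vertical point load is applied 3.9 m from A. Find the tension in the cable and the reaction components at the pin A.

ΣM about A: T·sin22°·8.7 − 55·3.9 = 0 → T = 214.5/(8.7·0.374607) = 65.8161 ≈ 65.82 kN.
ΣF_x = 0: A_x − T·cos22° = 0 → A_x = 65.8161 × 0.927184 = 61.02 kN.
ΣF_y = 0: A_y + T·sin22° − 55 = 0 → A_y = 55 − 65.8161 × 0.374607 = 30.34 kN.

T = 65.82 kN, A_x = 61.02 kN, A_y = 30.34 kN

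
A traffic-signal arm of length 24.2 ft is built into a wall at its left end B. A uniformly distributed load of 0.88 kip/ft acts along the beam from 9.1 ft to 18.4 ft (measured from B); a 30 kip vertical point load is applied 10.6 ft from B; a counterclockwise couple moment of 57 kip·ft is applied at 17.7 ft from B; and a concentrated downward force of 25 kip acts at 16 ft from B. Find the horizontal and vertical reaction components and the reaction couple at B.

Resultant of the distributed load: 0.88 × 9.3 = 8.184 kip at 13.75 ft from B.
ΣF_x = 0: B_x = 0.
ΣF_y = 0: B_y − 0.88·9.3 − 30 − 25 = 0 → B_y = 63.18 kip.
ΣM about B: M_B − (0.88·9.3)·13.75 − 30·10.6 + 57 − 25·16 = 0 → M_B = 773.5 kip·ft.

B_x = 0, B_y = 63.18 kip, M_B = 773.5 kip·ft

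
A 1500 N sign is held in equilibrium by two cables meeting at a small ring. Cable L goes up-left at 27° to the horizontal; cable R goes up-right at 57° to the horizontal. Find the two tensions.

ΣF_x = 0: −T_L·cos27° + T_R·cos57° = 0 → T_R = 1.63596·T_L.
ΣF_y = 0: T_L·sin27° + T_R·sin57° = 1500.
Substitute: T_L·(0.45399 + 1.63596·0.838671) = 1500 → T_L = 821.458 ≈ 821.5 N.
Then T_R = 1.63596 × 821.458 = 1344 N.

T_L = 821.5 N, T_R = 1344 N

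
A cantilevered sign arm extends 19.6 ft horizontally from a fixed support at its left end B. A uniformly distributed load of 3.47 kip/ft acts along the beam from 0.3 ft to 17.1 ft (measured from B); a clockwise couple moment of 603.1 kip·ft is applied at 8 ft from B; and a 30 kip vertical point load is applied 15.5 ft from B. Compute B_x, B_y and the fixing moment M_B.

B_x = 0, B_y = 88.30 kip, M_B = 1575 kip·ft

Resultant of the distributed load: 3.47 × 16.8 = 58.296 kip at 8.7 ft from B.
ΣF_x = 0: B_x = 0.
ΣF_y = 0: B_y − 3.47·16.8 − 30 = 0 → B_y = 88.30 kip.
ΣM about B: M_B − (3.47·16.8)·8.7 − 603.1 − 30·15.5 = 0 → M_B = 1575 kip·ft.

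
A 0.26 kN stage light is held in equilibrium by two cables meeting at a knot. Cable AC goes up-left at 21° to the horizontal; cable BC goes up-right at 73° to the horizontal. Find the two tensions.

T_AC = 0.07620 kN, T_BC = 0.2433 kN

ΣF_x = 0: −T_AC·cos21° + T_BC·cos73° = 0 → T_BC = 3.19313·T_AC.
ΣF_y = 0: T_AC·sin21° + T_BC·sin73° = 0.26.
Substitute: T_AC·(0.358368 + 3.19313·0.956305) = 0.26 → T_AC = 0.0762022 ≈ 0.07620 kN.
Then T_BC = 3.19313 × 0.0762022 = 0.2433 kN.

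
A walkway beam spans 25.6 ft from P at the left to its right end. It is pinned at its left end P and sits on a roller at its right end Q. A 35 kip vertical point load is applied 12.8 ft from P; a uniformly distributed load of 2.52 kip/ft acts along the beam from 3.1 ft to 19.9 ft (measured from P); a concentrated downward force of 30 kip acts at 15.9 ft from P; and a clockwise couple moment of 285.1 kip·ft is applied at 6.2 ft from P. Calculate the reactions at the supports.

Resultant of the distributed load: 2.52 × 16.8 = 42.336 kip at 11.5 ft from P.
Moments about P: Q_y·25.6 − 35·12.8 − (2.52·16.8)·11.5 − 30·15.9 − 285.1 = 0 → Q_y = 1696.964/25.6 = 66.2877 ≈ 66.29 kip.
ΣF_y = 0: P_y + 66.2877 − 35 − 2.52·16.8 − 30 = 0 → P_y = 41.05 kip.
ΣF_x = 0: no horizontal applied forces, so P_x = 0.

P_x = 0, P_y = 41.05 kip, Q_y = 66.29 kip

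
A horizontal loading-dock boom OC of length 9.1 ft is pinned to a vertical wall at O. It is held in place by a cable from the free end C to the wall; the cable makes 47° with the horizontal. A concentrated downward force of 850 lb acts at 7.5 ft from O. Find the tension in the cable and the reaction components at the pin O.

T = 957.9 lb, O_x = 653.3 lb, O_y = 149.5 lb

ΣM about O: T·sin47°·9.1 − 850·7.5 = 0 → T = 6375/(9.1·0.731354) = 957.88 ≈ 957.9 lb.
ΣF_x = 0: O_x − T·cos47° = 0 → O_x = 957.88 × 0.681998 = 653.3 lb.
ΣF_y = 0: O_y + T·sin47° − 850 = 0 → O_y = 850 − 957.88 × 0.731354 = 149.5 lb.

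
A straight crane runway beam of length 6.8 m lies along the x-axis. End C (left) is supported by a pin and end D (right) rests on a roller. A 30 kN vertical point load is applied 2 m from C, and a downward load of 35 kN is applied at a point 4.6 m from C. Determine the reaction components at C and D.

Taking moments about C: D_y·6.8 − 30·2 − 35·4.6 = 0 → D_y = 221/6.8 = 32.50 kN.
ΣF_y = 0: C_y + 32.5 − 30 − 35 = 0 → C_y = 32.50 kN.
ΣF_x = 0: no horizontal applied forces, so C_x = 0.

C_x = 0, C_y = 32.50 kN, D_y = 32.50 kN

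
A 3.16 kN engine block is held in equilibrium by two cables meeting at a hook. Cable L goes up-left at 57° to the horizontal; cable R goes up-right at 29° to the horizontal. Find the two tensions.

T_L = 2.771 kN, T_R = 1.725 kN

ΣF_x = 0: −T_L·cos57° + T_R·cos29° = 0 → T_R = 0.622715·T_L.
ΣF_y = 0: T_L·sin57° + T_R·sin29° = 3.16.
Substitute: T_L·(0.838671 + 0.622715·0.48481) = 3.16 → T_L = 2.77055 ≈ 2.771 kN.
Then T_R = 0.622715 × 2.77055 = 1.725 kN.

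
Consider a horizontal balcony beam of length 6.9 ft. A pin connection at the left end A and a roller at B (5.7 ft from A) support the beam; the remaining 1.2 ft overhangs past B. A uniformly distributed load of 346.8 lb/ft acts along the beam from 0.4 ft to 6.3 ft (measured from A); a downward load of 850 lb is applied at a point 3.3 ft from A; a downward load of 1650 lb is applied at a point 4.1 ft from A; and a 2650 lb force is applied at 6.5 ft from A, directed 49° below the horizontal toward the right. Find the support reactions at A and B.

A_x = -1739 lb, A_y = 1384 lb, B_y = 5162 lb

Resultant of the distributed load: 346.8 × 5.9 = 2046.12 lb at 3.35 ft from A.
Moments about A: B_y·5.7 − (346.8·5.9)·3.35 − 850·3.3 − 1650·4.1 − 2650·sin49°·6.5 = 0 → B_y = 29424.4/5.7 = 5162.18 ≈ 5162 lb.
ΣF_y = 0: A_y + 5162.18 − 346.8·5.9 − 850 − 1650 − 2650·sin49° = 0 → A_y = 1384 lb.
ΣF_x = 0: A_x + 2650·cos49° = 0 → A_x = -1739 lb.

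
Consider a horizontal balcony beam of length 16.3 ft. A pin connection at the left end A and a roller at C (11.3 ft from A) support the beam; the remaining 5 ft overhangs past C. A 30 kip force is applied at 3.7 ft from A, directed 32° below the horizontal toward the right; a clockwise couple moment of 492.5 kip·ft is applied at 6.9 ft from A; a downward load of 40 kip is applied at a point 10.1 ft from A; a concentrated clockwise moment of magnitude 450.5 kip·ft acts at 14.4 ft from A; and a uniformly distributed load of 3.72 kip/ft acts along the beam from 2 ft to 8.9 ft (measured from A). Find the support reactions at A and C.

A_x = -25.44 kip, A_y = -55.22 kip, C_y = 136.8 kip

Resultant of the distributed load: 3.72 × 6.9 = 25.668 kip at 5.45 ft from A.
Moments about A: C_y·11.3 − 30·sin32°·3.7 − 492.5 − 40·10.1 − 450.5 − (3.72·6.9)·5.45 = 0 → C_y = 1545.71/11.3 = 136.788 ≈ 136.8 kip.
ΣF_y = 0: A_y + 136.788 − 30·sin32° − 40 − 3.72·6.9 = 0 → A_y = -55.22 kip.
ΣF_x = 0: A_x + 30·cos32° = 0 → A_x = -25.44 kip.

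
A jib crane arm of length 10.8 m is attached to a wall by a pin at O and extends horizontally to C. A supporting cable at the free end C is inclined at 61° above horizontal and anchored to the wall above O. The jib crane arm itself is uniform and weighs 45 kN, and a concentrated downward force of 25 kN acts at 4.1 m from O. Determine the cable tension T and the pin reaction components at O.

T = 36.58 kN, O_x = 17.73 kN, O_y = 38.01 kN

ΣM about O: T·sin61°·10.8 − 45·5.4 − 25·4.1 = 0 → T = 345.5/(10.8·0.87462) = 36.5767 ≈ 36.58 kN.
ΣF_x = 0: O_x − T·cos61° = 0 → O_x = 36.5767 × 0.48481 = 17.73 kN.
ΣF_y = 0: O_y + T·sin61° − 45 − 25 = 0 → O_y = 70 − 36.5767 × 0.87462 = 38.01 kN.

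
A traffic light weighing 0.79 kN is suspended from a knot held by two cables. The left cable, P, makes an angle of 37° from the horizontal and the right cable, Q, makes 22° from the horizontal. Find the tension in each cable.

T_P = 0.8545 kN, T_Q = 0.7361 kN

ΣF_x = 0: −T_P·cos37° + T_Q·cos22° = 0 → T_Q = 0.861356·T_P.
ΣF_y = 0: T_P·sin37° + T_Q·sin22° = 0.79.
Substitute: T_P·(0.601815 + 0.861356·0.374607) = 0.79 → T_P = 0.85453 ≈ 0.8545 kN.
Then T_Q = 0.861356 × 0.85453 = 0.7361 kN.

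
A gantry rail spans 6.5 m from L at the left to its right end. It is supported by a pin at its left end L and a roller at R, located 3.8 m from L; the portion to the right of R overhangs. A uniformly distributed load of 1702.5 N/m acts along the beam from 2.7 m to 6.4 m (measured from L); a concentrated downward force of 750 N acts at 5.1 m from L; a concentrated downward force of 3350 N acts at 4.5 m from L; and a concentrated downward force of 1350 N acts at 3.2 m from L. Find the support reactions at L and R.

L_x = 0, L_y = -1904 N, R_y = 13650 N

Resultant of the distributed load: 1702.5 × 3.7 = 6299.25 N at 4.55 m from L.
ΣM about L: R_y·3.8 − (1702.5·3.7)·4.55 − 750·5.1 − 3350·4.5 − 1350·3.2 = 0 → R_y = 51881.5875/3.8 = 13653 ≈ 13650 N.
ΣF_y = 0: L_y + 13653 − 1702.5·3.7 − 750 − 3350 − 1350 = 0 → L_y = -1904 N.
ΣF_x = 0: no horizontal applied forces, so L_x = 0.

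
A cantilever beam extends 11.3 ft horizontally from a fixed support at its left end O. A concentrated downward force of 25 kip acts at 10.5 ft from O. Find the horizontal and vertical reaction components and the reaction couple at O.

ΣF_x = 0: O_x = 0.
ΣF_y = 0: O_y − 25 = 0 → O_y = 25.00 kip.
ΣM about O: M_O − 25·10.5 = 0 → M_O = 262.5 kip·ft.

O_x = 0, O_y = 25.00 kip, M_O = 262.5 kip·ft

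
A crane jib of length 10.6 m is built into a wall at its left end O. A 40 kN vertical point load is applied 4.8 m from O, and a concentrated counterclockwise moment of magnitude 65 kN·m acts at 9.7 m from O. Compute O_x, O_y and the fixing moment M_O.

ΣF_x = 0: O_x = 0.
ΣF_y = 0: O_y − 40 = 0 → O_y = 40.00 kN.
ΣM about O: M_O − 40·4.8 + 65 = 0 → M_O = 127.0 kN·m.

O_x = 0, O_y = 40.00 kN, M_O = 127.0 kN·m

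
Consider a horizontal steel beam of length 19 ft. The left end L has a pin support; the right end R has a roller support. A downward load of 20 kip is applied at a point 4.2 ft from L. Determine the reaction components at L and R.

ΣM about L: R_y·19 − 20·4.2 = 0 → R_y = 84/19 = 4.42105 ≈ 4.421 kip.
ΣF_y = 0: L_y + 4.42105 − 20 = 0 → L_y = 15.58 kip.
ΣF_x = 0: no horizontal applied forces, so L_x = 0.

L_x = 0, L_y = 15.58 kip, R_y = 4.421 kip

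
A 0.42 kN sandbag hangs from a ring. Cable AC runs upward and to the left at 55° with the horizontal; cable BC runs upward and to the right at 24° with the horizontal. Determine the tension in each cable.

ΣF_x = 0: −T_AC·cos55° + T_BC·cos24° = 0 → T_BC = 0.627858·T_AC.
ΣF_y = 0: T_AC·sin55° + T_BC·sin24° = 0.42.
Substitute: T_AC·(0.819152 + 0.627858·0.406737) = 0.42 → T_AC = 0.39087 ≈ 0.3909 kN.
Then T_BC = 0.627858 × 0.39087 = 0.2454 kN.

T_AC = 0.3909 kN, T_BC = 0.2454 kN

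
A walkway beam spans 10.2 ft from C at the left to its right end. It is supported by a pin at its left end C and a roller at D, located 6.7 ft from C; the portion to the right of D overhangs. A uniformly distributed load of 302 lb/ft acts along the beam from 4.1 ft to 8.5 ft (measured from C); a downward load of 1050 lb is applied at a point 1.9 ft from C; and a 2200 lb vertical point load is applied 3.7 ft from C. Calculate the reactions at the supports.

Resultant of the distributed load: 302 × 4.4 = 1328.8 lb at 6.3 ft from C.
ΣM about C: D_y·6.7 − (302·4.4)·6.3 − 1050·1.9 − 2200·3.7 = 0 → D_y = 18506.44/6.7 = 2762.16 ≈ 2762 lb.
ΣF_y = 0: C_y + 2762.16 − 302·4.4 − 1050 − 2200 = 0 → C_y = 1817 lb.
ΣF_x = 0: no horizontal applied forces, so C_x = 0.

C_x = 0, C_y = 1817 lb, D_y = 2762 lb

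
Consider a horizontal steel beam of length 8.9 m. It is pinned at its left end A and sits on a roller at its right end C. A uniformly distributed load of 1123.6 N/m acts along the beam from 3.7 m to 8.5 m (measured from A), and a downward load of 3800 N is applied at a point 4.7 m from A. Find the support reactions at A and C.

A_x = 0, A_y = 3490 N, C_y = 5703 N

Resultant of the distributed load: 1123.6 × 4.8 = 5393.28 N at 6.1 m from A.
ΣM about A: C_y·8.9 − (1123.6·4.8)·6.1 − 3800·4.7 = 0 → C_y = 50759.008/8.9 = 5703.26 ≈ 5703 N.
ΣF_y = 0: A_y + 5703.26 − 1123.6·4.8 − 3800 = 0 → A_y = 3490 N.
ΣF_x = 0: no horizontal applied forces, so A_x = 0.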